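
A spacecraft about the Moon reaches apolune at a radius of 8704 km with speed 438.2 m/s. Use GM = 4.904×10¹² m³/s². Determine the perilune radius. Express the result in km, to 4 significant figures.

r_a = 8.704×10⁶ m.
Specific energy ε = v²/2 − μ/r = -4.674×10⁵ J/kg, so a = −μ/(2ε) = 5.246×10⁶ m.
The apsides satisfy r_p + r_a = 2a, so the perilune radius is 2a − r_a = 1.788×10⁶ m = 1787.9 km.

perilune radius ≈ 1788 km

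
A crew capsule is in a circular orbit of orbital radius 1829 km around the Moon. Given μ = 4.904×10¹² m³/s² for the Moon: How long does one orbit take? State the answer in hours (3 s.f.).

r = 1829 km = 1.829×10⁶ m.
Kepler's third law: T = 2π√(r³/μ) = 2π√((1.829×10⁶)³ / 4.904×10¹²).
r³/μ = 1.248×10⁶ s², so T = 2π × 1.117×10³ = 7.018×10³ s.
Converting: 7.018×10³ s ÷ 3600 = 1.949 hours.

T ≈ 1.95 hours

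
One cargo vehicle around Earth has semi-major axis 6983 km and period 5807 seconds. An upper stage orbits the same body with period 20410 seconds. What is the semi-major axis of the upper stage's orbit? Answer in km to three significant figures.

a₂ ≈ 16100 km

Kepler's third law: a³ ∝ T², so a₂ = a₁ (T₂/T₁)^(2/3).
T₂/T₁ = 3.515, (T₂/T₁)^(2/3) = 2.312.
a₂ = 6983 × 2.312 = 16140 km.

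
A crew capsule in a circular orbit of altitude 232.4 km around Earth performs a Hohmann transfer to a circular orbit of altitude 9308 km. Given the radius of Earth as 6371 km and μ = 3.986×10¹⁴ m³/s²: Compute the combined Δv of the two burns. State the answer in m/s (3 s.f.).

Δv_total ≈ 2610 m/s

r₁ = 6371 + 232.4 = 6603.4 km = 6.6034×10⁶ m.
r₂ = 6371 + 9308 = 15679 km = 1.5679×10⁷ m.
Transfer ellipse a_t = (r₁ + r₂)/2 = 1.114×10⁷ m.
At r₁: circular v_c1 = √(μ/r₁) = 7769 m/s; transfer-perigee v_p = √[μ(2/r₁ − 1/a_t)] = 9217 m/s.
Δv₁ = v_p − v_c1 = 1447 m/s.
At r₂: circular v_c2 = √(μ/r₂) = 5042 m/s; transfer-apogee v_a = √[μ(2/r₂ − 1/a_t)] = 3882 m/s.
Δv₂ = v_c2 − v_a = 1160 m/s.
Total Δv = Δv₁ + Δv₂ = 2608 m/s.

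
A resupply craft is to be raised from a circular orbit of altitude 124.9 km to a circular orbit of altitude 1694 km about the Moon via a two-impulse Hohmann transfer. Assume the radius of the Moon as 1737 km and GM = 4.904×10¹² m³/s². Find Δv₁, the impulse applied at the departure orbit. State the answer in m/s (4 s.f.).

Δv ≈ 225.0 m/s

r₁ = 1737 + 124.9 = 1861.9 km = 1.8619×10⁶ m.
r₂ = 1737 + 1694 = 3431.0 km = 3.4310×10⁶ m.
Transfer ellipse a_t = (r₁ + r₂)/2 = 2.646×10⁶ m.
At r₁: circular v_c1 = √(μ/r₁) = 1623 m/s; transfer-perilune v_p = √[μ(2/r₁ − 1/a_t)] = 1848 m/s.
Δv₁ = v_p − v_c1 = 225.0 m/s.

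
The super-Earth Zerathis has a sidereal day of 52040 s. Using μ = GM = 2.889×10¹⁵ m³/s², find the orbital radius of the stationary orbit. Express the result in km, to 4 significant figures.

A synchronous orbit has period T, so by Kepler's third law a = (μT²/4π²)^(1/3).
μT²/4π² = 2.889×10¹⁵ × (5.204×10⁴)² / 39.48 = 1.982×10²³ m³.
a = 5.830×10⁷ m = 58303 km.

r_sync ≈ 58300 km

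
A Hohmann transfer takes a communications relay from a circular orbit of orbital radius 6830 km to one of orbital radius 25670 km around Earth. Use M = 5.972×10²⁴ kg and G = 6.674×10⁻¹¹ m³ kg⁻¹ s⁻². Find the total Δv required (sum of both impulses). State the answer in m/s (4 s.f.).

μ = GM = 6.674×10⁻¹¹ × 5.972×10²⁴ = 3.986×10¹⁴ m³/s².
r₁ = 6830 km = 6.830×10⁶ m.
r₂ = 25670 km = 2.567×10⁷ m.
Transfer ellipse a_t = (r₁ + r₂)/2 = 1.625×10⁷ m.
At r₁: circular v_c1 = √(μ/r₁) = 7639 m/s; transfer-perigee v_p = √[μ(2/r₁ − 1/a_t)] = 9601 m/s.
Δv₁ = v_p − v_c1 = 1962 m/s.
At r₂: circular v_c2 = √(μ/r₂) = 3940 m/s; transfer-apogee v_a = √[μ(2/r₂ − 1/a_t)] = 2555 m/s.
Δv₂ = v_c2 − v_a = 1386 m/s.
Total Δv = Δv₁ + Δv₂ = 3348 m/s.

Δv_total ≈ 3348 m/s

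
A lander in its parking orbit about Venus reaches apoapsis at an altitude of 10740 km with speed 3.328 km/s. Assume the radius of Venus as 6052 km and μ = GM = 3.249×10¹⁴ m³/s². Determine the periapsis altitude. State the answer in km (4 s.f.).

r_a = 6052 + 10740 = 16792 km = 1.679×10⁷ m.
Specific energy ε = v²/2 − μ/r = -1.381×10⁷ J/kg, so a = −μ/(2ε) = 1.176×10⁷ m.
The apsides satisfy r_p + r_a = 2a, so the periapsis radius is 2a − r_a = 6.733×10⁶ m = 6733.2 km.
Periapsis altitude = 6733.2 − 6052 = 681.23 km.

periapsis altitude ≈ 681.2 km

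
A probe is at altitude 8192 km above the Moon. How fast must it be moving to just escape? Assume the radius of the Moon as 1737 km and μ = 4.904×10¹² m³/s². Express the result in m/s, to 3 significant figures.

v_esc ≈ 994 m/s

r = 1737 + 8192 = 9929.0 km = 9.9290×10⁶ m.
Escape speed v_esc = √(2μ/r) = √(2 × 4.904×10¹² / 9.929×10⁶) = √(9.878×10⁵) = 993.9 m/s.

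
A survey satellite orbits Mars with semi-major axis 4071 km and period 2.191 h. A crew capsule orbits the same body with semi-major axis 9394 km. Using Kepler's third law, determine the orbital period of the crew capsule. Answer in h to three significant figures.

Kepler's third law: T² ∝ a³, so T₂ = T₁ (a₂/a₁)^(3/2).
a₂/a₁ = 2.308, (a₂/a₁)^(3/2) = 3.505.
T₂ = 2.191 × 3.505 = 7.680 h.

T₂ ≈ 7.68 h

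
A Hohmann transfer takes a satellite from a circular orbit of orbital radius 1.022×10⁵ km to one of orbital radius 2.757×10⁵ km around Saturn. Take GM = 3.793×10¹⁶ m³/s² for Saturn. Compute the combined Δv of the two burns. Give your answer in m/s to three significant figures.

r₁ = 1.022×10⁵ km = 1.022×10⁸ m.
r₂ = 2.757×10⁵ km = 2.757×10⁸ m.
Transfer ellipse a_t = (r₁ + r₂)/2 = 1.890×10⁸ m.
At r₁: circular v_c1 = √(μ/r₁) = 19260 m/s; transfer-perikrone v_p = √[μ(2/r₁ − 1/a_t)] = 23270 m/s.
Δv₁ = v_p − v_c1 = 4006 m/s.
At r₂: circular v_c2 = √(μ/r₂) = 11730 m/s; transfer-apokrone v_a = √[μ(2/r₂ − 1/a_t)] = 8626 m/s.
Δv₂ = v_c2 − v_a = 3103 m/s.
Total Δv = Δv₁ + Δv₂ = 7109 m/s.

Δv_total ≈ 7110 m/s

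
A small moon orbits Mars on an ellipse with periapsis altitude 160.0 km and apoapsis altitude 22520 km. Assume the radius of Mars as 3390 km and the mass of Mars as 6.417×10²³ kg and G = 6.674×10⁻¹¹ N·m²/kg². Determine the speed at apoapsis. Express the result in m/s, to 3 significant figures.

v ≈ 631 m/s

μ = GM = 6.674×10⁻¹¹ × 6.417×10²³ = 4.283×10¹³ m³/s².
r_p = 3390 + 160.0 = 3550.0 km = 3.5500×10⁶ m.
r_a = 3390 + 22520 = 25910 km = 2.5910×10⁷ m.
Semi-major axis a = (r_p + r_a)/2 = 14730 km = 1.473×10⁷ m.
Vis-viva: v² = μ(2/r − 1/a) = 4.283×10¹³ × (7.719×10⁻⁸ − 6.789×10⁻⁸) = 3.984×10⁵ m²/s².
v = 631.2 m/s.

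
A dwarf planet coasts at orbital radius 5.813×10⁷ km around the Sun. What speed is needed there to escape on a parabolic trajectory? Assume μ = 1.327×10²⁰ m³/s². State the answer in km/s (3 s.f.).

v_esc ≈ 67.6 km/s

r = 5.813×10⁷ km = 5.813×10¹⁰ m.
Escape speed v_esc = √(2μ/r) = √(2 × 1.327×10²⁰ / 5.813×10¹⁰) = √(4.566×10⁹) = 67570 m/s.
= 67.57 km/s.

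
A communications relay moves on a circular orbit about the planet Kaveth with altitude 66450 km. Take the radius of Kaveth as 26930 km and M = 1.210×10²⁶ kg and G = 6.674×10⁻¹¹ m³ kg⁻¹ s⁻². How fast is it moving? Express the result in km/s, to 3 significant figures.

μ = GM = 6.674×10⁻¹¹ × 1.210×10²⁶ = 8.076×10¹⁵ m³/s².
r = 26930 + 66450 = 93380 km = 9.3380×10⁷ m.
For a circular orbit v = √(μ/r) = √(8.076×10¹⁵ / 9.338×10⁷) = √(8.648×10⁷) = 9299 m/s.
That is 9.299 km/s.

v ≈ 9.30 km/s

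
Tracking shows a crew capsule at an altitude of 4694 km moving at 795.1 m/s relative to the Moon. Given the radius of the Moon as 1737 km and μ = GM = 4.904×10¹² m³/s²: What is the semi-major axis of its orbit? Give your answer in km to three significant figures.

a ≈ 5490 km

r = 1737 + 4694 = 6431.0 km = 6.431×10⁶ m.
Vis-viva rearranged: 1/a = 2/r − v²/μ = 3.110×10⁻⁷ − 1.289×10⁻⁷ = 1.821×10⁻⁷ m⁻¹.
a = 5.492×10⁶ m = 5492.0 km.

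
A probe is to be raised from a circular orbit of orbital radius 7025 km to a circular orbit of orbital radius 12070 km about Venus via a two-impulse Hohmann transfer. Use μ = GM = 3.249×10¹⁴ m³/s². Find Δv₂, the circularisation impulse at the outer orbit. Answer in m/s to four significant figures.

Δv ≈ 737.8 m/s

r₁ = 7025 km = 7.025×10⁶ m.
r₂ = 12070 km = 1.207×10⁷ m.
Transfer ellipse a_t = (r₁ + r₂)/2 = 9.548×10⁶ m.
At r₁: circular v_c1 = √(μ/r₁) = 6801 m/s; transfer-periapsis v_p = √[μ(2/r₁ − 1/a_t)] = 7646 m/s.
At r₂: circular v_c2 = √(μ/r₂) = 5188 m/s; transfer-apoapsis v_a = √[μ(2/r₂ − 1/a_t)] = 4450 m/s.
Δv₂ = v_c2 − v_a = 737.8 m/s.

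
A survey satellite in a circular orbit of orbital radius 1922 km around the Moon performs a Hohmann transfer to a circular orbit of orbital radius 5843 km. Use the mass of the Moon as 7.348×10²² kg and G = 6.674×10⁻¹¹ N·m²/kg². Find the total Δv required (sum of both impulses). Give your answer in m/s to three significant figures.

μ = GM = 6.674×10⁻¹¹ × 7.348×10²² = 4.904×10¹² m³/s².
r₁ = 1922 km = 1.922×10⁶ m.
r₂ = 5843 km = 5.843×10⁶ m.
Transfer ellipse a_t = (r₁ + r₂)/2 = 3.882×10⁶ m.
At r₁: circular v_c1 = √(μ/r₁) = 1597 m/s; transfer-perilune v_p = √[μ(2/r₁ − 1/a_t)] = 1960 m/s.
Δv₁ = v_p − v_c1 = 362.2 m/s.
At r₂: circular v_c2 = √(μ/r₂) = 916.1 m/s; transfer-apolune v_a = √[μ(2/r₂ − 1/a_t)] = 644.6 m/s.
Δv₂ = v_c2 − v_a = 271.5 m/s.
Total Δv = Δv₁ + Δv₂ = 633.8 m/s.

Δv_total ≈ 634 m/s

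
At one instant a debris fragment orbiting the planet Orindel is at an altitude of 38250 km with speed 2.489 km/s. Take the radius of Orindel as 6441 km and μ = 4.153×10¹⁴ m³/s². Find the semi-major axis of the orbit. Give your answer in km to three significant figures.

a ≈ 33500 km

r = 6441 + 38250 = 44691 km = 4.469×10⁷ m.
Vis-viva rearranged: 1/a = 2/r − v²/μ = 4.475×10⁻⁸ − 1.492×10⁻⁸ = 2.983×10⁻⁸ m⁻¹.
a = 3.352×10⁷ m = 33518 km.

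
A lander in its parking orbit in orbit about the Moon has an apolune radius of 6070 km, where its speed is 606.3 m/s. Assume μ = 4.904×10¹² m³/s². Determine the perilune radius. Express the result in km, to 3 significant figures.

r_a = 6.070×10⁶ m.
Specific energy ε = v²/2 − μ/r = -6.241×10⁵ J/kg, so a = −μ/(2ε) = 3.929×10⁶ m.
The apsides satisfy r_p + r_a = 2a, so the perilune radius is 2a − r_a = 1.788×10⁶ m = 1787.6 km.

perilune radius ≈ 1790 km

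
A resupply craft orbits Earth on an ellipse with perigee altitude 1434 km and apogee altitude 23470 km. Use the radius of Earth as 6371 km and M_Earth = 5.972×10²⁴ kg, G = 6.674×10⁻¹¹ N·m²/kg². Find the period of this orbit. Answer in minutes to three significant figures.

T ≈ 428 minutes

μ = GM = 6.674×10⁻¹¹ × 5.972×10²⁴ = 3.986×10¹⁴ m³/s².
r_p = 6371 + 1434 = 7805.0 km = 7.8050×10⁶ m.
r_a = 6371 + 23470 = 29841 km = 2.9841×10⁷ m.
Semi-major axis a = (r_p + r_a)/2 = (7805.0 + 29841)/2 = 18823 km = 1.882×10⁷ m.
By Kepler's third law T = 2π√(a³/μ) = 2π × 4.091×10³ = 2.570×10⁴ s.
= 428.4 minutes.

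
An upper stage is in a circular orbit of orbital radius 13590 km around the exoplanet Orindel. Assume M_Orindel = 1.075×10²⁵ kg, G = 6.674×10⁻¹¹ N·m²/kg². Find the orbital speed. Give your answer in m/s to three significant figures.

v ≈ 7270 m/s

μ = GM = 6.674×10⁻¹¹ × 1.075×10²⁵ = 7.175×10¹⁴ m³/s².
r = 13590 km = 1.359×10⁷ m.
For a circular orbit v = √(μ/r) = √(7.175×10¹⁴ / 1.359×10⁷) = √(5.279×10⁷) = 7266 m/s.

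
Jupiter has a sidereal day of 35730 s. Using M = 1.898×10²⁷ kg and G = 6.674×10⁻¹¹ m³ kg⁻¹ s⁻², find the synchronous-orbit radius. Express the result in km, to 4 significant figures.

μ = GM = 6.674×10⁻¹¹ × 1.898×10²⁷ = 1.267×10¹⁷ m³/s².
A synchronous orbit has period T, so by Kepler's third law a = (μT²/4π²)^(1/3).
μT²/4π² = 1.267×10¹⁷ × (3.573×10⁴)² / 39.48 = 4.096×10²⁴ m³.
a = 1.600×10⁸ m = 1.6000×10⁵ km.

r_sync ≈ 1.600×10⁵ km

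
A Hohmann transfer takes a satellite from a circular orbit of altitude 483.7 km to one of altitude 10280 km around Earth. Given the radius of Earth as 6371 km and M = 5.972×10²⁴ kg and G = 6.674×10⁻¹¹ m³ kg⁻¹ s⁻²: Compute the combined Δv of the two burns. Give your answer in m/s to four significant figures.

Δv_total ≈ 2607 m/s

μ = GM = 6.674×10⁻¹¹ × 5.972×10²⁴ = 3.986×10¹⁴ m³/s².
r₁ = 6371 + 483.7 = 6854.7 km = 6.8547×10⁶ m.
r₂ = 6371 + 10280 = 16651 km = 1.6651×10⁷ m.
Transfer ellipse a_t = (r₁ + r₂)/2 = 1.175×10⁷ m.
At r₁: circular v_c1 = √(μ/r₁) = 7625 m/s; transfer-perigee v_p = √[μ(2/r₁ − 1/a_t)] = 9076 m/s.
Δv₁ = v_p − v_c1 = 1451 m/s.
At r₂: circular v_c2 = √(μ/r₂) = 4893 m/s; transfer-apogee v_a = √[μ(2/r₂ − 1/a_t)] = 3736 m/s.
Δv₂ = v_c2 − v_a = 1156 m/s.
Total Δv = Δv₁ + Δv₂ = 2607 m/s.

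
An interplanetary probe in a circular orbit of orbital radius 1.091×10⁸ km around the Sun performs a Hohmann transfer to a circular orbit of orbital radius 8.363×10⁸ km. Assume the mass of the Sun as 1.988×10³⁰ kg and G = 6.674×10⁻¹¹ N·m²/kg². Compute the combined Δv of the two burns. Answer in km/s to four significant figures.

μ = GM = 6.674×10⁻¹¹ × 1.988×10³⁰ = 1.327×10²⁰ m³/s².
r₁ = 1.091×10⁸ km = 1.091×10¹¹ m.
r₂ = 8.363×10⁸ km = 8.363×10¹¹ m.
Transfer ellipse a_t = (r₁ + r₂)/2 = 4.727×10¹¹ m.
At r₁: circular v_c1 = √(μ/r₁) = 34870 m/s; transfer-perihelion v_p = √[μ(2/r₁ − 1/a_t)] = 46380 m/s.
Δv₁ = v_p − v_c1 = 11510 m/s.
At r₂: circular v_c2 = √(μ/r₂) = 12600 m/s; transfer-aphelion v_a = √[μ(2/r₂ − 1/a_t)] = 6051 m/s.
Δv₂ = v_c2 − v_a = 6544 m/s.
Total Δv = Δv₁ + Δv₂ = 18060 m/s = 18.06 km/s.

Δv_total ≈ 18.06 km/s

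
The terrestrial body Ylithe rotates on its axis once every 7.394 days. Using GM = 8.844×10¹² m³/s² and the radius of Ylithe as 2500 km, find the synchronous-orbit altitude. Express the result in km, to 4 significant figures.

T = 7.394 days = 6.388×10⁵ s.
A synchronous orbit has period T, so by Kepler's third law a = (μT²/4π²)^(1/3).
μT²/4π² = 8.844×10¹² × (6.388×10⁵)² / 39.48 = 9.143×10²² m³.
a = 4.505×10⁷ m = 45050 km.
Altitude h = a − R = 45050 − 2500 = 42550 km.

h_sync ≈ 42550 km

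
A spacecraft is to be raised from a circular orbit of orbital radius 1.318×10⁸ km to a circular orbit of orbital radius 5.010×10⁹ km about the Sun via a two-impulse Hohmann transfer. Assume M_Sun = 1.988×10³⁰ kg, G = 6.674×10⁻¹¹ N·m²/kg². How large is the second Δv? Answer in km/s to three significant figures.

μ = GM = 6.674×10⁻¹¹ × 1.988×10³⁰ = 1.327×10²⁰ m³/s².
r₁ = 1.318×10⁸ km = 1.318×10¹¹ m.
r₂ = 5.010×10⁹ km = 5.010×10¹² m.
Transfer ellipse a_t = (r₁ + r₂)/2 = 2.571×10¹² m.
At r₁: circular v_c1 = √(μ/r₁) = 31730 m/s; transfer-perihelion v_p = √[μ(2/r₁ − 1/a_t)] = 44290 m/s.
At r₂: circular v_c2 = √(μ/r₂) = 5146 m/s; transfer-aphelion v_a = √[μ(2/r₂ − 1/a_t)] = 1165 m/s.
Δv₂ = v_c2 − v_a = 3981 m/s.
= 3.981 km/s.

Δv ≈ 3.98 km/s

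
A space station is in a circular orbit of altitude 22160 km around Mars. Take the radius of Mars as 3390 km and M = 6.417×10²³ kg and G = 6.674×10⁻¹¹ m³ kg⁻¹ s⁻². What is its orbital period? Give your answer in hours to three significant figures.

μ = GM = 6.674×10⁻¹¹ × 6.417×10²³ = 4.283×10¹³ m³/s².
r = 3390 + 22160 = 25550 km = 2.5550×10⁷ m.
Kepler's third law: T = 2π√(r³/μ) = 2π√((2.555×10⁷)³ / 4.283×10¹³).
r³/μ = 3.895×10⁸ s², so T = 2π × 1.973×10⁴ = 1.240×10⁵ s.
Converting: 1.240×10⁵ s ÷ 3600 = 34.44 hours.

T ≈ 34.4 hours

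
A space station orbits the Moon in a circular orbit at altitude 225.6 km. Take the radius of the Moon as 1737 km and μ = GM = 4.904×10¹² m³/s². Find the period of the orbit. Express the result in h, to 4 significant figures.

T ≈ 2.167 h

r = 1737 + 225.6 = 1962.6 km = 1.9626×10⁶ m.
Kepler's third law: T = 2π√(r³/μ) = 2π√((1.963×10⁶)³ / 4.904×10¹²).
r³/μ = 1.542×10⁶ s², so T = 2π × 1.242×10³ = 7.801×10³ s.
Converting: 7.801×10³ s ÷ 3600 = 2.167 h.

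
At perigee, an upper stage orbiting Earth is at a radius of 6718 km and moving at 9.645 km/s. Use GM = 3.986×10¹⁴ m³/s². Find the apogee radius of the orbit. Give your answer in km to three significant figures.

apogee radius ≈ 24400 km

r_p = 6.718×10⁶ m.
Specific energy ε = v²/2 − μ/r = -1.282×10⁷ J/kg, so a = −μ/(2ε) = 1.555×10⁷ m.
The apsides satisfy r_p + r_a = 2a, so the apogee radius is 2a − r_p = 2.437×10⁷ m = 24374 km.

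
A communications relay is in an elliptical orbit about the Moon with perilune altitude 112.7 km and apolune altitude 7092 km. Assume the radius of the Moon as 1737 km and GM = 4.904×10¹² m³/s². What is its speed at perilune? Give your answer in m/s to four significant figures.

v ≈ 2094 m/s

r_p = 1737 + 112.7 = 1849.7 km = 1.8497×10⁶ m.
r_a = 1737 + 7092 = 8829.0 km = 8.8290×10⁶ m.
Semi-major axis a = (r_p + r_a)/2 = 5339.4 km = 5.339×10⁶ m.
Vis-viva: v² = μ(2/r − 1/a) = 4.904×10¹² × (1.081×10⁻⁶ − 1.873×10⁻⁷) = 4.384×10⁶ m²/s².
v = 2094 m/s.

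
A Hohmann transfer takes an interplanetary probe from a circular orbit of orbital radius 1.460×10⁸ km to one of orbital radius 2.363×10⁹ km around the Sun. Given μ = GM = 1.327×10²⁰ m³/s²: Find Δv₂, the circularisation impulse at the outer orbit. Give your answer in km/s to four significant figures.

Δv ≈ 4.937 km/s

r₁ = 1.460×10⁸ km = 1.460×10¹¹ m.
r₂ = 2.363×10⁹ km = 2.363×10¹² m.
Transfer ellipse a_t = (r₁ + r₂)/2 = 1.254×10¹² m.
At r₁: circular v_c1 = √(μ/r₁) = 30150 m/s; transfer-perihelion v_p = √[μ(2/r₁ − 1/a_t)] = 41380 m/s.
At r₂: circular v_c2 = √(μ/r₂) = 7494 m/s; transfer-aphelion v_a = √[μ(2/r₂ − 1/a_t)] = 2556 m/s.
Δv₂ = v_c2 − v_a = 4937 m/s.
= 4.937 km/s.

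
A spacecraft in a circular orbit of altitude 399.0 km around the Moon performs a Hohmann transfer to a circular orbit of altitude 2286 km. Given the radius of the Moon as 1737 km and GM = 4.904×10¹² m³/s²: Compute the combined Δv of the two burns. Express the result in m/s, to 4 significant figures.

Δv_total ≈ 401.2 m/s

r₁ = 1737 + 399.0 = 2136.0 km = 2.1360×10⁶ m.
r₂ = 1737 + 2286 = 4023.0 km = 4.0230×10⁶ m.
Transfer ellipse a_t = (r₁ + r₂)/2 = 3.080×10⁶ m.
At r₁: circular v_c1 = √(μ/r₁) = 1515 m/s; transfer-perilune v_p = √[μ(2/r₁ − 1/a_t)] = 1732 m/s.
Δv₁ = v_p − v_c1 = 216.6 m/s.
At r₂: circular v_c2 = √(μ/r₂) = 1104 m/s; transfer-apolune v_a = √[μ(2/r₂ − 1/a_t)] = 919.5 m/s.
Δv₂ = v_c2 − v_a = 184.6 m/s.
Total Δv = Δv₁ + Δv₂ = 401.2 m/s.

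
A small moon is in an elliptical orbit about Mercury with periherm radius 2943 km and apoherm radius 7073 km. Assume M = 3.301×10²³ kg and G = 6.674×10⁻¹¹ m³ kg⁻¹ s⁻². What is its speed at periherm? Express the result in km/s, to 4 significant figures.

v ≈ 3.252 km/s

μ = GM = 6.674×10⁻¹¹ × 3.301×10²³ = 2.203×10¹³ m³/s².
Semi-major axis a = (r_p + r_a)/2 = 5008.0 km = 5.008×10⁶ m.
Vis-viva: v² = μ(2/r − 1/a) = 2.203×10¹³ × (6.796×10⁻⁷ − 1.997×10⁻⁷) = 1.057×10⁷ m²/s².
v = 3252 m/s = 3.252 km/s.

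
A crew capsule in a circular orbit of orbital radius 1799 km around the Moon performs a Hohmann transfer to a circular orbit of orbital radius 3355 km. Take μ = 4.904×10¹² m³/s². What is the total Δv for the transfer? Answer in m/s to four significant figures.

r₁ = 1799 km = 1.799×10⁶ m.
r₂ = 3355 km = 3.355×10⁶ m.
Transfer ellipse a_t = (r₁ + r₂)/2 = 2.577×10⁶ m.
At r₁: circular v_c1 = √(μ/r₁) = 1651 m/s; transfer-perilune v_p = √[μ(2/r₁ − 1/a_t)] = 1884 m/s.
Δv₁ = v_p − v_c1 = 232.8 m/s.
At r₂: circular v_c2 = √(μ/r₂) = 1209 m/s; transfer-apolune v_a = √[μ(2/r₂ − 1/a_t)] = 1010 m/s.
Δv₂ = v_c2 − v_a = 198.9 m/s.
Total Δv = Δv₁ + Δv₂ = 431.7 m/s.

Δv_total ≈ 431.7 m/s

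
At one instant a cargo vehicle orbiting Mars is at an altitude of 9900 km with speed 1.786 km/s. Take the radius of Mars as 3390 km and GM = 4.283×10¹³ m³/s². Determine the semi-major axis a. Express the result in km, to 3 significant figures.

r = 3390 + 9900 = 13290 km = 1.329×10⁷ m.
Vis-viva rearranged: 1/a = 2/r − v²/μ = 1.505×10⁻⁷ − 7.448×10⁻⁸ = 7.601×10⁻⁸ m⁻¹.
a = 1.316×10⁷ m = 13156 km.

a ≈ 13200 km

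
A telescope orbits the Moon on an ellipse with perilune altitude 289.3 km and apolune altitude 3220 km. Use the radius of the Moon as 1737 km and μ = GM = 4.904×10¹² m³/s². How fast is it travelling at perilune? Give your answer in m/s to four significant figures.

v ≈ 1854 m/s

r_p = 1737 + 289.3 = 2026.3 km = 2.0263×10⁶ m.
r_a = 1737 + 3220 = 4957.0 km = 4.9570×10⁶ m.
Semi-major axis a = (r_p + r_a)/2 = 3491.7 km = 3.492×10⁶ m.
Vis-viva: v² = μ(2/r − 1/a) = 4.904×10¹² × (9.870×10⁻⁷ − 2.864×10⁻⁷) = 3.436×10⁶ m²/s².
v = 1854 m/s.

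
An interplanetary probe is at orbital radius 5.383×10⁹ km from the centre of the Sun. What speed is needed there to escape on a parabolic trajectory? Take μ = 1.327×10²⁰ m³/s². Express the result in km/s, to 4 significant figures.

r = 5.383×10⁹ km = 5.383×10¹² m.
Escape speed v_esc = √(2μ/r) = √(2 × 1.327×10²⁰ / 5.383×10¹²) = √(4.930×10⁷) = 7022 m/s.
= 7.022 km/s.

v_esc ≈ 7.022 km/s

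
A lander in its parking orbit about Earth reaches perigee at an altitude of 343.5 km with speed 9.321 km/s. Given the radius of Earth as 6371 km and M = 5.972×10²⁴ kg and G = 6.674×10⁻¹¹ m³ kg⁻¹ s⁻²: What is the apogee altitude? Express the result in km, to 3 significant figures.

μ = GM = 6.674×10⁻¹¹ × 5.972×10²⁴ = 3.986×10¹⁴ m³/s².
r_p = 6371 + 343.5 = 6714.5 km = 6.714×10⁶ m.
Specific energy ε = v²/2 − μ/r = -1.592×10⁷ J/kg, so a = −μ/(2ε) = 1.252×10⁷ m.
The apsides satisfy r_p + r_a = 2a, so the apogee radius is 2a − r_p = 1.832×10⁷ m = 18323 km.
Apogee altitude = 18323 − 6371 = 11952 km.

apogee altitude ≈ 12000 km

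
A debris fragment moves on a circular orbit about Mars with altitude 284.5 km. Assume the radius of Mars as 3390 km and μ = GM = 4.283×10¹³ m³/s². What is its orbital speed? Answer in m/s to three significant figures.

v ≈ 3410 m/s

r = 3390 + 284.5 = 3674.5 km = 3.6745×10⁶ m.
For a circular orbit v = √(μ/r) = √(4.283×10¹³ / 3.674×10⁶) = √(1.166×10⁷) = 3414 m/s.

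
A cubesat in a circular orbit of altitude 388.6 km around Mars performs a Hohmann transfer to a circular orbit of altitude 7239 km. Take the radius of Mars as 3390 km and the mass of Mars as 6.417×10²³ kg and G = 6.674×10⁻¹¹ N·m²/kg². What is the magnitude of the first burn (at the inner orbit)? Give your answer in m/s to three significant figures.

Δv ≈ 723 m/s

μ = GM = 6.674×10⁻¹¹ × 6.417×10²³ = 4.283×10¹³ m³/s².
r₁ = 3390 + 388.6 = 3778.6 km = 3.7786×10⁶ m.
r₂ = 3390 + 7239 = 10629 km = 1.0629×10⁷ m.
Transfer ellipse a_t = (r₁ + r₂)/2 = 7.204×10⁶ m.
At r₁: circular v_c1 = √(μ/r₁) = 3367 m/s; transfer-periapsis v_p = √[μ(2/r₁ − 1/a_t)] = 4089 m/s.
Δv₁ = v_p − v_c1 = 722.8 m/s.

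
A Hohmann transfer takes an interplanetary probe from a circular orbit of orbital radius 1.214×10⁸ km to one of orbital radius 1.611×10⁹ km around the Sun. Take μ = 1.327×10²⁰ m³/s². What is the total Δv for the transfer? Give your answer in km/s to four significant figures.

Δv_total ≈ 17.70 km/s

r₁ = 1.214×10⁸ km = 1.214×10¹¹ m.
r₂ = 1.611×10⁹ km = 1.611×10¹² m.
Transfer ellipse a_t = (r₁ + r₂)/2 = 8.662×10¹¹ m.
At r₁: circular v_c1 = √(μ/r₁) = 33060 m/s; transfer-perihelion v_p = √[μ(2/r₁ − 1/a_t)] = 45090 m/s.
Δv₁ = v_p − v_c1 = 12030 m/s.
At r₂: circular v_c2 = √(μ/r₂) = 9076 m/s; transfer-aphelion v_a = √[μ(2/r₂ − 1/a_t)] = 3398 m/s.
Δv₂ = v_c2 − v_a = 5678 m/s.
Total Δv = Δv₁ + Δv₂ = 17700 m/s = 17.70 km/s.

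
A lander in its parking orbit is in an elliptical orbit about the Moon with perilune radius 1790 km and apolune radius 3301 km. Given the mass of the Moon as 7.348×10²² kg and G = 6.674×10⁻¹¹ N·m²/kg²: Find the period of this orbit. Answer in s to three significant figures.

μ = GM = 6.674×10⁻¹¹ × 7.348×10²² = 4.904×10¹² m³/s².
Semi-major axis a = (r_p + r_a)/2 = (1790.0 + 3301.0)/2 = 2545.5 km = 2.546×10⁶ m.
By Kepler's third law T = 2π√(a³/μ) = 2π × 1.834×10³ = 1.152×10⁴ s.

T ≈ 11500 s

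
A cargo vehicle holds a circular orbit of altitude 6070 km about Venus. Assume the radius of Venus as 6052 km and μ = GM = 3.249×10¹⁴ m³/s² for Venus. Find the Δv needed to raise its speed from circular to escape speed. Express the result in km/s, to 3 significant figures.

Δv ≈ 2.14 km/s

r = 6052 + 6070 = 12122 km = 1.2122×10⁷ m.
Circular speed v_c = √(μ/r) = 5177 m/s.
Escape speed v_esc = √(2μ/r) = √2 × v_c = 7322 m/s.
Δv = v_esc − v_c = 2144 m/s = 2.144 km/s.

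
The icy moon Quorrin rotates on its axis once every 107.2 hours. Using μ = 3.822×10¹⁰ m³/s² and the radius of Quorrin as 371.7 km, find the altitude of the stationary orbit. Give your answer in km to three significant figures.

h_sync ≈ 4870 km

T = 107.2 hours = 3.859×10⁵ s.
A synchronous orbit has period T, so by Kepler's third law a = (μT²/4π²)^(1/3).
μT²/4π² = 3.822×10¹⁰ × (3.859×10⁵)² / 39.48 = 1.442×10²⁰ m³.
a = 5.244×10⁶ m = 5243.7 km.
Altitude h = a − R = 5243.7 − 371.7 = 4872.0 km.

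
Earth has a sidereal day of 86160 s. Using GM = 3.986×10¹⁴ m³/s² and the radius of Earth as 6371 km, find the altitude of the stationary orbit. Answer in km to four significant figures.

A synchronous orbit has period T, so by Kepler's third law a = (μT²/4π²)^(1/3).
μT²/4π² = 3.986×10¹⁴ × (8.616×10⁴)² / 39.48 = 7.495×10²² m³.
a = 4.216×10⁷ m = 42163 km.
Altitude h = a − R = 42163 − 6371 = 35792 km.

h_sync ≈ 35790 km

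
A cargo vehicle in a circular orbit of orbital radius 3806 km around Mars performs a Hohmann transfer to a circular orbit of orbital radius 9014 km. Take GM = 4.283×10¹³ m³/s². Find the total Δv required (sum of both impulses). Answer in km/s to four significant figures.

r₁ = 3806 km = 3.806×10⁶ m.
r₂ = 9014 km = 9.014×10⁶ m.
Transfer ellipse a_t = (r₁ + r₂)/2 = 6.410×10⁶ m.
At r₁: circular v_c1 = √(μ/r₁) = 3355 m/s; transfer-periapsis v_p = √[μ(2/r₁ − 1/a_t)] = 3978 m/s.
Δv₁ = v_p − v_c1 = 623.5 m/s.
At r₂: circular v_c2 = √(μ/r₂) = 2180 m/s; transfer-apoapsis v_a = √[μ(2/r₂ − 1/a_t)] = 1680 m/s.
Δv₂ = v_c2 − v_a = 500.1 m/s.
Total Δv = Δv₁ + Δv₂ = 1124 m/s = 1.124 km/s.

Δv_total ≈ 1.124 km/s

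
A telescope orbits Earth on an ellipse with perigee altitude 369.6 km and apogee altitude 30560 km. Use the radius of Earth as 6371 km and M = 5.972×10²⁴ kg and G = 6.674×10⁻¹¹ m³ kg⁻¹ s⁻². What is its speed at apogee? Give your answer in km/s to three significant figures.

v ≈ 1.83 km/s

μ = GM = 6.674×10⁻¹¹ × 5.972×10²⁴ = 3.986×10¹⁴ m³/s².
r_p = 6371 + 369.6 = 6740.6 km = 6.7406×10⁶ m.
r_a = 6371 + 30560 = 36931 km = 3.6931×10⁷ m.
Semi-major axis a = (r_p + r_a)/2 = 21836 km = 2.184×10⁷ m.
Vis-viva: v² = μ(2/r − 1/a) = 3.986×10¹⁴ × (5.416×10⁻⁸ − 4.580×10⁻⁸) = 3.332×10⁶ m²/s².
v = 1825 m/s = 1.825 km/s.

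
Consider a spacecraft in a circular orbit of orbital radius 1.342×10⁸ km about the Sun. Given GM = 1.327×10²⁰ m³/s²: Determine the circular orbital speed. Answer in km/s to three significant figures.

v ≈ 31.4 km/s

r = 1.342×10⁸ km = 1.342×10¹¹ m.
For a circular orbit v = √(μ/r) = √(1.327×10²⁰ / 1.342×10¹¹) = √(9.888×10⁸) = 31450 m/s.
That is 31.45 km/s.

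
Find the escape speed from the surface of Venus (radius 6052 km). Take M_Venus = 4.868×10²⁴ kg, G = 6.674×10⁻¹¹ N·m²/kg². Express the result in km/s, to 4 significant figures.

μ = GM = 6.674×10⁻¹¹ × 4.868×10²⁴ = 3.249×10¹⁴ m³/s².
r = R = 6.052×10⁶ m.
Escape speed v_esc = √(2μ/r) = √(2 × 3.249×10¹⁴ / 6.052×10⁶) = √(1.074×10⁸) = 10360 m/s.
= 10.36 km/s.

v_esc ≈ 10.36 km/s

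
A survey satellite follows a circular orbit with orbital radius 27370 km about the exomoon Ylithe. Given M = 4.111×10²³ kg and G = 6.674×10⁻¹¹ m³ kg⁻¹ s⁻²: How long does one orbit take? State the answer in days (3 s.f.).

μ = GM = 6.674×10⁻¹¹ × 4.111×10²³ = 2.744×10¹³ m³/s².
r = 27370 km = 2.737×10⁷ m.
Kepler's third law: T = 2π√(r³/μ) = 2π√((2.737×10⁷)³ / 2.744×10¹³).
r³/μ = 7.473×10⁸ s², so T = 2π × 2.734×10⁴ = 1.718×10⁵ s.
Converting: 1.718×10⁵ s ÷ 86400 = 1.988 days.

T ≈ 1.99 days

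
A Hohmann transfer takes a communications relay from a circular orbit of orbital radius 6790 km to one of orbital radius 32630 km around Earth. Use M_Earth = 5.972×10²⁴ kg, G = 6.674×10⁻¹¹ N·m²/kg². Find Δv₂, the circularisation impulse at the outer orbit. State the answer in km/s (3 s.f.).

Δv ≈ 1.44 km/s

μ = GM = 6.674×10⁻¹¹ × 5.972×10²⁴ = 3.986×10¹⁴ m³/s².
r₁ = 6790 km = 6.790×10⁶ m.
r₂ = 32630 km = 3.263×10⁷ m.
Transfer ellipse a_t = (r₁ + r₂)/2 = 1.971×10⁷ m.
At r₁: circular v_c1 = √(μ/r₁) = 7662 m/s; transfer-perigee v_p = √[μ(2/r₁ − 1/a_t)] = 9858 m/s.
At r₂: circular v_c2 = √(μ/r₂) = 3495 m/s; transfer-apogee v_a = √[μ(2/r₂ − 1/a_t)] = 2051 m/s.
Δv₂ = v_c2 − v_a = 1444 m/s.
= 1.444 km/s.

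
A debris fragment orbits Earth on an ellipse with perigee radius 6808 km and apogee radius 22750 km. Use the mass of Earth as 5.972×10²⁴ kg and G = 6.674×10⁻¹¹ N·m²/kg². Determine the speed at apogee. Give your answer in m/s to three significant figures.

v ≈ 2840 m/s

μ = GM = 6.674×10⁻¹¹ × 5.972×10²⁴ = 3.986×10¹⁴ m³/s².
Semi-major axis a = (r_p + r_a)/2 = 14779 km = 1.478×10⁷ m.
Vis-viva: v² = μ(2/r − 1/a) = 3.986×10¹⁴ × (8.791×10⁻⁸ − 6.766×10⁻⁸) = 8.070×10⁶ m²/s².
v = 2841 m/s.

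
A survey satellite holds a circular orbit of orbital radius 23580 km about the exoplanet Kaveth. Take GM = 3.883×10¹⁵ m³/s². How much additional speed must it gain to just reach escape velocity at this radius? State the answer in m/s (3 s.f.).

r = 23580 km = 2.358×10⁷ m.
Circular speed v_c = √(μ/r) = 12830 m/s.
Escape speed v_esc = √(2μ/r) = √2 × v_c = 18150 m/s.
Δv = v_esc − v_c = 5315 m/s.

Δv ≈ 5320 m/s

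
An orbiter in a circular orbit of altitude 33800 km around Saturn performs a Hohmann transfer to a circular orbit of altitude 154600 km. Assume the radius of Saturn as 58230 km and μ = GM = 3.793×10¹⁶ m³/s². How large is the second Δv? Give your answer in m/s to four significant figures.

Δv ≈ 2977 m/s

r₁ = 58230 + 33800 = 92030 km = 9.2030×10⁷ m.
r₂ = 58230 + 154600 = 212830 km = 2.1283×10⁸ m.
Transfer ellipse a_t = (r₁ + r₂)/2 = 1.524×10⁸ m.
At r₁: circular v_c1 = √(μ/r₁) = 20300 m/s; transfer-perikrone v_p = √[μ(2/r₁ − 1/a_t)] = 23990 m/s.
At r₂: circular v_c2 = √(μ/r₂) = 13350 m/s; transfer-apokrone v_a = √[μ(2/r₂ − 1/a_t)] = 10370 m/s.
Δv₂ = v_c2 − v_a = 2977 m/s.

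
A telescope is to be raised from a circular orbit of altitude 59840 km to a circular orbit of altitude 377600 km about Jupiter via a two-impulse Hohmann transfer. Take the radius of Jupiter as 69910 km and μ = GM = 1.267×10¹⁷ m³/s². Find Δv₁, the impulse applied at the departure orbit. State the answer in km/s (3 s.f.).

Δv ≈ 7.66 km/s

r₁ = 69910 + 59840 = 129750 km = 1.2975×10⁸ m.
r₂ = 69910 + 377600 = 447510 km = 4.4751×10⁸ m.
Transfer ellipse a_t = (r₁ + r₂)/2 = 2.886×10⁸ m.
At r₁: circular v_c1 = √(μ/r₁) = 31250 m/s; transfer-perijove v_p = √[μ(2/r₁ − 1/a_t)] = 38910 m/s.
Δv₁ = v_p − v_c1 = 7661 m/s.
= 7.661 km/s.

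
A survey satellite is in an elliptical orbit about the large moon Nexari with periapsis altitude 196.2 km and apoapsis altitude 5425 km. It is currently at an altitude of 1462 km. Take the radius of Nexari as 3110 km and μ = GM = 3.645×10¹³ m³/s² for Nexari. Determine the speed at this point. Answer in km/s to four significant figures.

v ≈ 3.129 km/s

r_p = 3110 + 196.2 = 3306.2 km = 3.3062×10⁶ m.
r_a = 3110 + 5425 = 8535.0 km = 8.5350×10⁶ m.
r = 3110 + 1462 = 4572.0 km = 4.572×10⁶ m.
Semi-major axis a = (r_p + r_a)/2 = 5920.6 km = 5.921×10⁶ m.
Vis-viva: v² = μ(2/r − 1/a) = 3.645×10¹³ × (4.374×10⁻⁷ − 1.689×10⁻⁷) = 9.788×10⁶ m²/s².
v = 3129 m/s = 3.129 km/s.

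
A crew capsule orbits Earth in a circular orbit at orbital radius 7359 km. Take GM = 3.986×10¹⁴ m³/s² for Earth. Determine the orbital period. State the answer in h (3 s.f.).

T ≈ 1.75 h

r = 7359 km = 7.359×10⁶ m.
Kepler's third law: T = 2π√(r³/μ) = 2π√((7.359×10⁶)³ / 3.986×10¹⁴).
r³/μ = 9.998×10⁵ s², so T = 2π × 9.999×10² = 6.283×10³ s.
Converting: 6.283×10³ s ÷ 3600 = 1.745 h.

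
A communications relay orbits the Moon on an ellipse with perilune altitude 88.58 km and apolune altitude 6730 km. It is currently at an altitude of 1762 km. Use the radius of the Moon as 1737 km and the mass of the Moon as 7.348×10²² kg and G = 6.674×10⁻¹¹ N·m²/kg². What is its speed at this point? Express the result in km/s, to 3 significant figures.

μ = GM = 6.674×10⁻¹¹ × 7.348×10²² = 4.904×10¹² m³/s².
r_p = 1737 + 88.58 = 1825.6 km = 1.8256×10⁶ m.
r_a = 1737 + 6730 = 8467.0 km = 8.4670×10⁶ m.
r = 1737 + 1762 = 3499.0 km = 3.499×10⁶ m.
Semi-major axis a = (r_p + r_a)/2 = 5146.3 km = 5.146×10⁶ m.
Vis-viva: v² = μ(2/r − 1/a) = 4.904×10¹² × (5.716×10⁻⁷ − 1.943×10⁻⁷) = 1.850×10⁶ m²/s².
v = 1360 m/s = 1.360 km/s.

v ≈ 1.36 km/s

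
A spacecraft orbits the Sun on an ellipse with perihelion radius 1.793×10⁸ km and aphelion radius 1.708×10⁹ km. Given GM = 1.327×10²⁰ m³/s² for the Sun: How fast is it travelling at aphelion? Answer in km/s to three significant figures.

Semi-major axis a = (r_p + r_a)/2 = 9.4365×10⁸ km = 9.436×10¹¹ m.
Vis-viva: v² = μ(2/r − 1/a) = 1.327×10²⁰ × (1.171×10⁻¹² − 1.060×10⁻¹²) = 1.476×10⁷ m²/s².
v = 3842 m/s = 3.842 km/s.

v ≈ 3.84 km/s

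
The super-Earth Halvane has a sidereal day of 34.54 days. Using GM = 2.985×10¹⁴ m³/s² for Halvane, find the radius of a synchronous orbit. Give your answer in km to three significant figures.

r_sync ≈ 4.07×10⁵ km

T = 34.54 days = 2.984×10⁶ s.
A synchronous orbit has period T, so by Kepler's third law a = (μT²/4π²)^(1/3).
μT²/4π² = 2.985×10¹⁴ × (2.984×10⁶)² / 39.48 = 6.734×10²⁵ m³.
a = 4.068×10⁸ m = 4.0684×10⁵ km.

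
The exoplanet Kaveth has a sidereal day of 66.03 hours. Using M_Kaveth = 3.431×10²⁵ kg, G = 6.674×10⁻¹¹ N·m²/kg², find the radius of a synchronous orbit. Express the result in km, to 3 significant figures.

r_sync ≈ 1.49×10⁵ km

μ = GM = 6.674×10⁻¹¹ × 3.431×10²⁵ = 2.290×10¹⁵ m³/s².
T = 66.03 hours = 2.377×10⁵ s.
A synchronous orbit has period T, so by Kepler's third law a = (μT²/4π²)^(1/3).
μT²/4π² = 2.290×10¹⁵ × (2.377×10⁵)² / 39.48 = 3.277×10²⁴ m³.
a = 1.485×10⁸ m = 1.4854×10⁵ km.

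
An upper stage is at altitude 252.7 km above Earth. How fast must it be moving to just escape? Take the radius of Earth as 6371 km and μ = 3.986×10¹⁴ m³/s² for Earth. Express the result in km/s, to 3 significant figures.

r = 6371 + 252.7 = 6623.7 km = 6.6237×10⁶ m.
Escape speed v_esc = √(2μ/r) = √(2 × 3.986×10¹⁴ / 6.624×10⁶) = √(1.204×10⁸) = 10970 m/s.
= 10.97 km/s.

v_esc ≈ 11.0 km/s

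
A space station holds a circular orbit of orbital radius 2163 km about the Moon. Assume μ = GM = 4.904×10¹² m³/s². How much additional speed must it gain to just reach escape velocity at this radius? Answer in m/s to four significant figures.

Δv ≈ 623.7 m/s

r = 2163 km = 2.163×10⁶ m.
Circular speed v_c = √(μ/r) = 1506 m/s.
Escape speed v_esc = √(2μ/r) = √2 × v_c = 2129 m/s.
Δv = v_esc − v_c = 623.7 m/s.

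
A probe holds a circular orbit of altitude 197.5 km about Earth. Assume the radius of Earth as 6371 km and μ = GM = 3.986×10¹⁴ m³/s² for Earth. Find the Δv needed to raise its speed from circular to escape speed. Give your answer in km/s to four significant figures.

r = 6371 + 197.5 = 6568.5 km = 6.5685×10⁶ m.
Circular speed v_c = √(μ/r) = 7790 m/s.
Escape speed v_esc = √(2μ/r) = √2 × v_c = 11020 m/s.
Δv = v_esc − v_c = 3227 m/s = 3.227 km/s.

Δv ≈ 3.227 km/s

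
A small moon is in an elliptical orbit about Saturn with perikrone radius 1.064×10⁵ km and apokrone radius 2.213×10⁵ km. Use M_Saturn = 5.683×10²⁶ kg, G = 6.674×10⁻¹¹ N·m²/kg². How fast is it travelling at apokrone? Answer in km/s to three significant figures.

μ = GM = 6.674×10⁻¹¹ × 5.683×10²⁶ = 3.793×10¹⁶ m³/s².
Semi-major axis a = (r_p + r_a)/2 = 1.6385×10⁵ km = 1.638×10⁸ m.
Vis-viva: v² = μ(2/r − 1/a) = 3.793×10¹⁶ × (9.038×10⁻⁹ − 6.103×10⁻⁹) = 1.113×10⁸ m²/s².
v = 10550 m/s = 10.55 km/s.

v ≈ 10.5 km/s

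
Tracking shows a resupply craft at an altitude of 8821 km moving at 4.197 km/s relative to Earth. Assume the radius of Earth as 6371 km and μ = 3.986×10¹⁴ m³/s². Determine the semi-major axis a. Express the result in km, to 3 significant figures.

a ≈ 11400 km

r = 6371 + 8821 = 15192 km = 1.519×10⁷ m.
Vis-viva rearranged: 1/a = 2/r − v²/μ = 1.316×10⁻⁷ − 4.419×10⁻⁸ = 8.746×10⁻⁸ m⁻¹.
a = 1.143×10⁷ m = 11434 km.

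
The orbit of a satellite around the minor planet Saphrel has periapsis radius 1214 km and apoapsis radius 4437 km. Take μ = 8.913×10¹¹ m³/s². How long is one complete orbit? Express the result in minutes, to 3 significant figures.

T ≈ 527 minutes

Semi-major axis a = (r_p + r_a)/2 = (1214.0 + 4437.0)/2 = 2825.5 km = 2.826×10⁶ m.
By Kepler's third law T = 2π√(a³/μ) = 2π × 5.031×10³ = 3.161×10⁴ s.
= 526.8 minutes.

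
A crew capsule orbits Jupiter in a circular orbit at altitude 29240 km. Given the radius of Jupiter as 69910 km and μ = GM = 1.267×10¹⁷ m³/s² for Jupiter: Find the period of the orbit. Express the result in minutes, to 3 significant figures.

T ≈ 290 minutes

r = 69910 + 29240 = 99150 km = 9.9150×10⁷ m.
Kepler's third law: T = 2π√(r³/μ) = 2π√((9.915×10⁷)³ / 1.267×10¹⁷).
r³/μ = 7.693×10⁶ s², so T = 2π × 2.774×10³ = 1.743×10⁴ s.
Converting: 1.743×10⁴ s ÷ 60.00 = 290.5 minutes.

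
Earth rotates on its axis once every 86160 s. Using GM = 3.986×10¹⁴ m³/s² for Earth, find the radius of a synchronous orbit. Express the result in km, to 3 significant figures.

A synchronous orbit has period T, so by Kepler's third law a = (μT²/4π²)^(1/3).
μT²/4π² = 3.986×10¹⁴ × (8.616×10⁴)² / 39.48 = 7.495×10²² m³.
a = 4.216×10⁷ m = 42163 km.

r_sync ≈ 42200 km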